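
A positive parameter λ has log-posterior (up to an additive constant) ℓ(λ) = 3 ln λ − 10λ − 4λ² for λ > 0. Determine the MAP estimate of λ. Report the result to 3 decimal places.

λ̂_MAP = 0.250

ℓ'(λ) = 3/λ − 10 − 8λ. Setting this to zero and multiplying by λ: 8λ² + 10λ − 3 = 0.
λ = (−10 + √(10² + 4·8·3)) / (2·8) = (−10 + √196) / 16 = (−10 + 14)/16 = 1/4.
ℓ''(λ) = −3/λ² − 8 < 0, confirming a maximum.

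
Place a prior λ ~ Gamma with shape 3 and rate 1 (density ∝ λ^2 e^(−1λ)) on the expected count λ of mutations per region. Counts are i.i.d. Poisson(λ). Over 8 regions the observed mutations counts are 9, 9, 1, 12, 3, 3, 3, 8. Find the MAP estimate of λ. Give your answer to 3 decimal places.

λ̂_MAP = 5.556

Σxᵢ = 9+9+1+12+3+3+3+8 = 48, with n = 8.
Posterior ∝ λ^2e^(−1λ) · λ^48e^(−8λ) = λ^50e^(−9λ), i.e. Gamma(shape=51, rate=9).
The mode of a Gamma(a, b) with a ≥ 1 (shape–rate) is (a−1)/b = 50/9 ≈ 5.556.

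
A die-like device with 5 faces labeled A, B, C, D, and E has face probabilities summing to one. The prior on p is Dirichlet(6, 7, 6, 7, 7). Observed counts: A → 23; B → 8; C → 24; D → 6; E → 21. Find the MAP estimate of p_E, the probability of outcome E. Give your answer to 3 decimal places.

MAP estimate of p_E = 0.245

The posterior is Dirichlet(αᵢ + nᵢ) = Dirichlet(29, 15, 30, 13, 28).
For a Dirichlet(a₁,…,a_K) with all aᵢ > 1, the mode has j-th component (aⱼ − 1)/(Σaᵢ − K).
Here Σaᵢ = 115 and K = 5, so p_E = (28 − 1)/(115 − 5) = 27/110 ≈ 0.245.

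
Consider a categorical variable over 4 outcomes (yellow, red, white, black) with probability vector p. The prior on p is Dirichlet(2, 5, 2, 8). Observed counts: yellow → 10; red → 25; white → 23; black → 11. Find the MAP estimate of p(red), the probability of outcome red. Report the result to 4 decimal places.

MAP estimate of p(red) = 0.3537

The posterior is Dirichlet(αᵢ + nᵢ) = Dirichlet(12, 30, 25, 19).
For a Dirichlet(a₁,…,a_K) with all aᵢ > 1, the mode has j-th component (aⱼ − 1)/(Σaᵢ − K).
Here Σaᵢ = 86 and K = 4, so p(red) = (30 − 1)/(86 − 4) = 29/82 ≈ 0.3537.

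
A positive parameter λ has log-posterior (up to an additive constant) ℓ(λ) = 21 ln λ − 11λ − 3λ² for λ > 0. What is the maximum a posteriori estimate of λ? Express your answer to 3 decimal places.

ℓ'(λ) = 21/λ − 11 − 6λ. Setting this to zero and multiplying by λ: 6λ² + 11λ − 21 = 0.
λ = (−11 + √(11² + 4·6·21)) / (2·6) = (−11 + √625) / 12 = (−11 + 25)/12 = 7/6.
ℓ''(λ) = −21/λ² − 6 < 0, confirming a maximum.

λ̂_MAP = 1.167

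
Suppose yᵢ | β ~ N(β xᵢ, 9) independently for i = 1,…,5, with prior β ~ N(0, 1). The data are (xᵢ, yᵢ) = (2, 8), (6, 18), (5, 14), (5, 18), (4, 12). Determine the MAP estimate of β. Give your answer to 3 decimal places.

log p(β | y) = −Σ(yᵢ − βxᵢ)²/(2·9) − β²/(2·1) + const.
Setting the derivative to zero: Σxᵢ(yᵢ − βxᵢ)/9 − β/1 = 0, so β = Σxᵢyᵢ / (Σxᵢ² + σ²/τ²).
Σxᵢyᵢ = 2·8 + 6·18 + 5·14 + 5·18 + 4·12 = 332; Σxᵢ² = 106; σ²/τ² = 9.
β̂_MAP = 332 / (106 + 9) = 332/115 ≈ 2.887.

β̂_MAP = 2.887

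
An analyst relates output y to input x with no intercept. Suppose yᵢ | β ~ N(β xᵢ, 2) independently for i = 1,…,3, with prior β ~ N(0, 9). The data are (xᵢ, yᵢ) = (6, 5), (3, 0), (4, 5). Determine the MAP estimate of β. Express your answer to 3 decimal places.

log p(β | y) = −Σ(yᵢ − βxᵢ)²/(2·2) − β²/(2·9) + const.
Setting the derivative to zero: Σxᵢ(yᵢ − βxᵢ)/2 − β/9 = 0, so β = Σxᵢyᵢ / (Σxᵢ² + σ²/τ²).
Σxᵢyᵢ = 6·5 + 3·0 + 4·5 = 50; Σxᵢ² = 61; σ²/τ² = 2/9.
β̂_MAP = 50 / (61 + 2/9) = 50/(551/9) = 450/551 ≈ 0.817.

β̂_MAP = 0.817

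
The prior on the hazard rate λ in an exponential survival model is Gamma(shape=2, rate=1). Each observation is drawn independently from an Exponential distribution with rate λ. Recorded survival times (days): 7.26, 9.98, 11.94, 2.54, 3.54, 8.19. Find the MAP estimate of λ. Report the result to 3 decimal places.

λ̂_MAP = 0.157

The Exponential(rate=λ) likelihood is ∝ λ^n e^(−λΣtᵢ). Here n = 6 and Σtᵢ = 7.26 + 9.98 + 11.94 + 2.54 + 3.54 + 8.19 = 43.45.
Posterior ∝ λe^(−1λ) · λ^6e^(−43.45λ) = λ^7e^(−44.45λ), i.e. Gamma(8, 44.45).
Mode = (a−1)/b = 7/44.45 ≈ 0.157.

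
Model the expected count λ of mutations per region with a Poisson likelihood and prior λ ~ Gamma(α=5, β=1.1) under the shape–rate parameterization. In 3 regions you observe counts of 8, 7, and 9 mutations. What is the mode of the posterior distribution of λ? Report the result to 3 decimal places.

λ̂_MAP = 6.829

Σxᵢ = 8+7+9 = 24, with n = 3.
Posterior ∝ λ^4e^(−1.1λ) · λ^24e^(−3λ) = λ^28e^(−4.1λ), i.e. Gamma(shape=29, rate=4.1).
The mode of a Gamma(a, b) with a ≥ 1 (shape–rate) is (a−1)/b = 28/4.1 ≈ 6.829.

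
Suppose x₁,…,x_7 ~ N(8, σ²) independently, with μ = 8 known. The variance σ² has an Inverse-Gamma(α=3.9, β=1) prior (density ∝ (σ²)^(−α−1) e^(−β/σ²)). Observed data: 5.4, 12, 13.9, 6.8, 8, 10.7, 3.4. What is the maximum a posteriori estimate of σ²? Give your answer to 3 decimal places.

σ̂²_MAP = 5.325

Sum of squared deviations about the known mean: SS = (5.4−8)² + (12−8)² + (13.9−8)² + (6.8−8)² + (8−8)² + (10.7−8)² + (3.4−8)² = 87.46.
The Normal likelihood contributes (σ²)^(−n/2) exp(−SS/(2σ²)), so the posterior is Inverse-Gamma(α + n/2, β + SS/2) = Inverse-Gamma(7.4, 44.73).
The mode of Inverse-Gamma(a, b) is b/(a+1) = 44.73/8.4 ≈ 5.325.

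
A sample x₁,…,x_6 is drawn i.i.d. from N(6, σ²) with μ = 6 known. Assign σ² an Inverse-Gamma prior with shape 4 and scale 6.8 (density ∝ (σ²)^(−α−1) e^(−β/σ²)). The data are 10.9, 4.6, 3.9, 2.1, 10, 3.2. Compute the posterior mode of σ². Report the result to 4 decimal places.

σ̂²_MAP = 5.1894

Sum of squared deviations about the known mean: SS = (10.9−6)² + (4.6−6)² + (3.9−6)² + (2.1−6)² + (10−6)² + (3.2−6)² = 69.43.
The Normal likelihood contributes (σ²)^(−n/2) exp(−SS/(2σ²)), so the posterior is Inverse-Gamma(α + n/2, β + SS/2) = Inverse-Gamma(7, 41.515).
The mode of Inverse-Gamma(a, b) is b/(a+1) = 41.515/8 ≈ 5.1894.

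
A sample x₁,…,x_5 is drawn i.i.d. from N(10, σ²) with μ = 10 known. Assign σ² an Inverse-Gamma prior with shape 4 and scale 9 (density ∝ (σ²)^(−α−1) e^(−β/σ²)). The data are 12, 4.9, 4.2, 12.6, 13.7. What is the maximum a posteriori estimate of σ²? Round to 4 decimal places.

Sum of squared deviations about the known mean: SS = (12−10)² + (4.9−10)² + (4.2−10)² + (12.6−10)² + (13.7−10)² = 84.1.
The Normal likelihood contributes (σ²)^(−n/2) exp(−SS/(2σ²)), so the posterior is Inverse-Gamma(α + n/2, β + SS/2) = Inverse-Gamma(6.5, 51.05).
The mode of Inverse-Gamma(a, b) is b/(a+1) = 51.05/7.5 ≈ 6.8067.

σ̂²_MAP = 6.8067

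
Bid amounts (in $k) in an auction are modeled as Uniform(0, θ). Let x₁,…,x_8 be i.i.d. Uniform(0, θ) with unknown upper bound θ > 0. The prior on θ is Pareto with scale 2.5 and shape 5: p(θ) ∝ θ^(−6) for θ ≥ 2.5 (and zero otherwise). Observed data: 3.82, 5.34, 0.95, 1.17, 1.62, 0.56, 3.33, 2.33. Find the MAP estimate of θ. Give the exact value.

The Uniform(0, θ) likelihood is θ^(−n) for θ ≥ max(xᵢ), zero otherwise. Here max(xᵢ) = 5.34.
Posterior ∝ θ^(−6) · θ^(−8) = θ^(−14) on θ ≥ max(2.5, 5.34) = 5.34.
This density is strictly decreasing in θ, so the posterior mode lies at the lower boundary of the support.

θ̂_MAP = 5.34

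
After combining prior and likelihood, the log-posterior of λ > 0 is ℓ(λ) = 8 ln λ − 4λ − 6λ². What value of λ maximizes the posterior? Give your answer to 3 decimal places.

ℓ'(λ) = 8/λ − 4 − 12λ. Setting this to zero and multiplying by λ: 12λ² + 4λ − 8 = 0.
λ = (−4 + √(4² + 4·12·8)) / (2·12) = (−4 + √400) / 24 = (−4 + 20)/24 = 2/3.
ℓ''(λ) = −8/λ² − 12 < 0, confirming a maximum.

λ̂_MAP = 0.667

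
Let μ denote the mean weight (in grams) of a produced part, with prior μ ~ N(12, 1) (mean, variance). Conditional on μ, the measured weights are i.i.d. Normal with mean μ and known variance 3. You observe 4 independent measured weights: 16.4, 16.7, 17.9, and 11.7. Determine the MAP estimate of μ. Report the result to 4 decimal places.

n = 4; x̄ = (16.4 + 16.7 + 17.9 + 11.7)/4 = 62.7/4 = 15.675.
For a Normal prior and Normal likelihood with known variance, the posterior is Normal; its mode equals its mean, the precision-weighted average.
Prior precision 1/σ₀² = 1/1 = 1; data precision n/σ² = 4/3.
μ̂ = (1·12 + (4/3)·15.675) / (1 + 4/3) = 32.9/(7/3) = 14.1000.

μ̂_MAP = 14.1000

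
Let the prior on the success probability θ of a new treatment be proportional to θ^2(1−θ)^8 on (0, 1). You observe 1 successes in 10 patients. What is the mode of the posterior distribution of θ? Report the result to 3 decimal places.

The prior density ∝ θ^2(1−θ)^8 is the kernel of Beta(3, 9).
Data: 1 success in 10 trials. The binomial likelihood contributes θ(1−θ)^9, so the posterior is Beta(3+1, 9+9) = Beta(4, 18).
For Beta(a, b) with a, b > 1 the mode is (a−1)/(a+b−2) = 3/20 ≈ 0.150.

θ̂_MAP = 0.150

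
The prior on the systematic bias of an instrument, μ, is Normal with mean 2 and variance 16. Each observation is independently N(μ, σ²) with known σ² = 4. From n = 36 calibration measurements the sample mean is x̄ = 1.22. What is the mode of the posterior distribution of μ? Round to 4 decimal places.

μ̂_MAP = 1.2254

n = 36, x̄ = 1.22.
For a Normal prior and Normal likelihood with known variance, the posterior is Normal; its mode equals its mean, the precision-weighted average.
Prior precision 1/σ₀² = 1/16 = 0.0625; data precision n/σ² = 36/4 = 9.
μ̂ = (0.0625·2 + 9·1.22) / (0.0625 + 9) = 11.105/9.0625 = 4442/3625 ≈ 1.2254.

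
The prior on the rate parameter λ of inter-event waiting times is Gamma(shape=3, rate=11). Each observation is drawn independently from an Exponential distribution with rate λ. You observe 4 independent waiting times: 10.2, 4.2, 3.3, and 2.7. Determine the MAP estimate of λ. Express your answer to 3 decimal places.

λ̂_MAP = 0.191

The Exponential(rate=λ) likelihood is ∝ λ^n e^(−λΣtᵢ). Here n = 4 and Σtᵢ = 10.2 + 4.2 + 3.3 + 2.7 = 20.4.
Posterior ∝ λ^2e^(−11λ) · λ^4e^(−20.4λ) = λ^6e^(−31.4λ), i.e. Gamma(7, 31.4).
Mode = (a−1)/b = 6/31.4 ≈ 0.191.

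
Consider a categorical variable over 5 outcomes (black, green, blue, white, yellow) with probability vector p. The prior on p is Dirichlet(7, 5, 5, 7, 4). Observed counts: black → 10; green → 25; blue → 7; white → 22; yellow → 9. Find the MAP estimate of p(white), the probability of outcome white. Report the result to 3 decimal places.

MAP estimate of p(white) = 0.292

The posterior is Dirichlet(αᵢ + nᵢ) = Dirichlet(17, 30, 12, 29, 13).
For a Dirichlet(a₁,…,a_K) with all aᵢ > 1, the mode has j-th component (aⱼ − 1)/(Σaᵢ − K).
Here Σaᵢ = 101 and K = 5, so p(white) = (29 − 1)/(101 − 5) = 28/96 ≈ 0.292.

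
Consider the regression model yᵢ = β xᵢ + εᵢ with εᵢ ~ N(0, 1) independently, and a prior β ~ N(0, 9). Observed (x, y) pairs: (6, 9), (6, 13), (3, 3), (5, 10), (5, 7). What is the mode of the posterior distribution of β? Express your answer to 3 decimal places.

log p(β | y) = −Σ(yᵢ − βxᵢ)²/(2·1) − β²/(2·9) + const.
Setting the derivative to zero: Σxᵢ(yᵢ − βxᵢ)/1 − β/9 = 0, so β = Σxᵢyᵢ / (Σxᵢ² + σ²/τ²).
Σxᵢyᵢ = 6·9 + 6·13 + 3·3 + 5·10 + 5·7 = 226; Σxᵢ² = 131; σ²/τ² = 1/9.
β̂_MAP = 226 / (131 + 1/9) = 226/(1180/9) = 1017/590 ≈ 1.724.

β̂_MAP = 1.724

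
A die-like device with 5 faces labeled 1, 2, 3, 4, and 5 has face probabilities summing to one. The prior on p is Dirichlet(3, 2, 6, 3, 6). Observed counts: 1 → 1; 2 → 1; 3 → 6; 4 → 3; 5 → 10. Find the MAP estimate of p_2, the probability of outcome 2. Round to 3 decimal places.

MAP estimate: 0.056

The posterior is Dirichlet(αᵢ + nᵢ) = Dirichlet(4, 3, 12, 6, 16).
For a Dirichlet(a₁,…,a_K) with all aᵢ > 1, the mode has j-th component (aⱼ − 1)/(Σaᵢ − K).
Here Σaᵢ = 41 and K = 5, so p_2 = (3 − 1)/(41 − 5) = 2/36 ≈ 0.056.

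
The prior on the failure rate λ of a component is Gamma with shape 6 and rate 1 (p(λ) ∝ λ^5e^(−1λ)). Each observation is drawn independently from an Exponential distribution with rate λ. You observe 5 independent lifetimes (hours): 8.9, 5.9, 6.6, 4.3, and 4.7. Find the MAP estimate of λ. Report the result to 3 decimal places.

λ̂_MAP = 0.318

The Exponential(rate=λ) likelihood is ∝ λ^n e^(−λΣtᵢ). Here n = 5 and Σtᵢ = 8.9 + 5.9 + 6.6 + 4.3 + 4.7 = 30.4.
Posterior ∝ λ^5e^(−1λ) · λ^5e^(−30.4λ) = λ^10e^(−31.4λ), i.e. Gamma(11, 31.4).
Mode = (a−1)/b = 10/31.4 ≈ 0.318.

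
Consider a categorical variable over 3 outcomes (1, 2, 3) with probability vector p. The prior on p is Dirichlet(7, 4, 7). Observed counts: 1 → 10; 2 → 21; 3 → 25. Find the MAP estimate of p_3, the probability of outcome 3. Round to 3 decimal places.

The posterior is Dirichlet(αᵢ + nᵢ) = Dirichlet(17, 25, 32).
For a Dirichlet(a₁,…,a_K) with all aᵢ > 1, the mode has j-th component (aⱼ − 1)/(Σaᵢ − K).
Here Σaᵢ = 74 and K = 3, so p_3 = (32 − 1)/(74 − 3) = 31/71 ≈ 0.437.

MAP estimate: 0.437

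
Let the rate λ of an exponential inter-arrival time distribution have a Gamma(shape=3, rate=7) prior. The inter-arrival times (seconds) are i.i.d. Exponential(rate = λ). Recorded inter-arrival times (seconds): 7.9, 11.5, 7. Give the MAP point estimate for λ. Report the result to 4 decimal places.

λ̂_MAP = 0.1497

The Exponential(rate=λ) likelihood is ∝ λ^n e^(−λΣtᵢ). Here n = 3 and Σtᵢ = 7.9 + 11.5 + 7 = 26.4.
Posterior ∝ λ^2e^(−7λ) · λ^3e^(−26.4λ) = λ^5e^(−33.4λ), i.e. Gamma(6, 33.4).
Mode = (a−1)/b = 5/33.4 ≈ 0.1497.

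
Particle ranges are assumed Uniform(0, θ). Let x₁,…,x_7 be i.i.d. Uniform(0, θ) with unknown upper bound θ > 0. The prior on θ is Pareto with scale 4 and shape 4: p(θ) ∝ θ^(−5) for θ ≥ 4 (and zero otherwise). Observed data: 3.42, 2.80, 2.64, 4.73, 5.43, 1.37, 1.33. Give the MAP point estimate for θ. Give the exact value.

θ̂_MAP = 5.43

The Uniform(0, θ) likelihood is θ^(−n) for θ ≥ max(xᵢ), zero otherwise. Here max(xᵢ) = 5.43.
Posterior ∝ θ^(−5) · θ^(−7) = θ^(−12) on θ ≥ max(4, 5.43) = 5.43.
This density is strictly decreasing in θ, so the posterior mode lies at the lower boundary of the support.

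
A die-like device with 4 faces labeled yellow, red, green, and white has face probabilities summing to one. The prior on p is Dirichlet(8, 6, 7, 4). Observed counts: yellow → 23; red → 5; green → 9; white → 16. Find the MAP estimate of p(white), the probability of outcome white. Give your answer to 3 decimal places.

MAP estimate of p(white) = 0.257

The posterior is Dirichlet(αᵢ + nᵢ) = Dirichlet(31, 11, 16, 20).
For a Dirichlet(a₁,…,a_K) with all aᵢ > 1, the mode has j-th component (aⱼ − 1)/(Σaᵢ − K).
Here Σaᵢ = 78 and K = 4, so p(white) = (20 − 1)/(78 − 4) = 19/74 ≈ 0.257.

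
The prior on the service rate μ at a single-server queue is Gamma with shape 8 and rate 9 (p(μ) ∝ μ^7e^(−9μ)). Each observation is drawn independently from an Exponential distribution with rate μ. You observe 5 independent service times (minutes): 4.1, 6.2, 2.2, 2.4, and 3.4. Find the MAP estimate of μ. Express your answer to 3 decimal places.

The Exponential(rate=μ) likelihood is ∝ μ^n e^(−μΣtᵢ). Here n = 5 and Σtᵢ = 4.1 + 6.2 + 2.2 + 2.4 + 3.4 = 18.3.
Posterior ∝ μ^7e^(−9μ) · μ^5e^(−18.3μ) = μ^12e^(−27.3μ), i.e. Gamma(13, 27.3).
Mode = (a−1)/b = 12/27.3 ≈ 0.440.

μ̂_MAP = 0.440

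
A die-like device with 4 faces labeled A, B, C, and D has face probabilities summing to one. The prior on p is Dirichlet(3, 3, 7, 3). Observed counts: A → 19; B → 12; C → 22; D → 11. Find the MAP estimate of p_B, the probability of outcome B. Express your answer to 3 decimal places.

MAP estimate of p_B = 0.184

The posterior is Dirichlet(αᵢ + nᵢ) = Dirichlet(22, 15, 29, 14).
For a Dirichlet(a₁,…,a_K) with all aᵢ > 1, the mode has j-th component (aⱼ − 1)/(Σaᵢ − K).
Here Σaᵢ = 80 and K = 4, so p_B = (15 − 1)/(80 − 4) = 14/76 ≈ 0.184.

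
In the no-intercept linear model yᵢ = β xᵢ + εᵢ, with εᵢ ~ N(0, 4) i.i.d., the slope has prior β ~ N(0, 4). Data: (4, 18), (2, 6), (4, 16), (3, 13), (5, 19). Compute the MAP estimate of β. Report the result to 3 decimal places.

β̂_MAP = 3.972

log p(β | y) = −Σ(yᵢ − βxᵢ)²/(2·4) − β²/(2·4) + const.
Setting the derivative to zero: Σxᵢ(yᵢ − βxᵢ)/4 − β/4 = 0, so β = Σxᵢyᵢ / (Σxᵢ² + σ²/τ²).
Σxᵢyᵢ = 4·18 + 2·6 + 4·16 + 3·13 + 5·19 = 282; Σxᵢ² = 70; σ²/τ² = 1.
β̂_MAP = 282 / (70 + 1) = 282/71 ≈ 3.972.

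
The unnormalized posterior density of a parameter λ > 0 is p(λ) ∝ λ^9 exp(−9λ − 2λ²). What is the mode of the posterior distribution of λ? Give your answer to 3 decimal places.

λ̂_MAP = 0.750

ℓ'(λ) = 9/λ − 9 − 4λ. Setting this to zero and multiplying by λ: 4λ² + 9λ − 9 = 0.
λ = (−9 + √(9² + 4·4·9)) / (2·4) = (−9 + √225) / 8 = (−9 + 15)/8 = 3/4.
ℓ''(λ) = −9/λ² − 4 < 0, confirming a maximum.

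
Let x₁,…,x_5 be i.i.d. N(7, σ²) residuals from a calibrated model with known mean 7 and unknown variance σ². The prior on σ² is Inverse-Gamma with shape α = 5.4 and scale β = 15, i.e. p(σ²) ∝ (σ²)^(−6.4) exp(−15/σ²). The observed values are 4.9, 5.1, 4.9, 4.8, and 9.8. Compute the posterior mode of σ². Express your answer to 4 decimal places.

σ̂²_MAP = 3.0961

Sum of squared deviations about the known mean: SS = (4.9−7)² + (5.1−7)² + (4.9−7)² + (4.8−7)² + (9.8−7)² = 25.11.
The Normal likelihood contributes (σ²)^(−n/2) exp(−SS/(2σ²)), so the posterior is Inverse-Gamma(α + n/2, β + SS/2) = Inverse-Gamma(7.9, 27.555).
The mode of Inverse-Gamma(a, b) is b/(a+1) = 27.555/8.9 ≈ 3.0961.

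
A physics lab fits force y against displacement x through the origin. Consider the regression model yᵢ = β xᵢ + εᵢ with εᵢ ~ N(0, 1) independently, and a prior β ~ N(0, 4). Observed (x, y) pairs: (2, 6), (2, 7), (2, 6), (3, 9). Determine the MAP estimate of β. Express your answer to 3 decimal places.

β̂_MAP = 3.059

log p(β | y) = −Σ(yᵢ − βxᵢ)²/(2·1) − β²/(2·4) + const.
Setting the derivative to zero: Σxᵢ(yᵢ − βxᵢ)/1 − β/4 = 0, so β = Σxᵢyᵢ / (Σxᵢ² + σ²/τ²).
Σxᵢyᵢ = 2·6 + 2·7 + 2·6 + 3·9 = 65; Σxᵢ² = 21; σ²/τ² = 0.25.
β̂_MAP = 65 / (21 + 0.25) = 65/21.25 ≈ 3.059.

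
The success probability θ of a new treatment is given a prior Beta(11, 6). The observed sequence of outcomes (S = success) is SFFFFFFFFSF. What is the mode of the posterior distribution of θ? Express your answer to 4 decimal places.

θ̂_MAP = 0.4615

Prior: Beta(11, 6).
Data: 2 successes in 11 trials (from the sequence). The binomial likelihood contributes θ^2(1−θ)^9, so the posterior is Beta(11+2, 6+9) = Beta(13, 15).
For Beta(a, b) with a, b > 1 the mode is (a−1)/(a+b−2) = 12/26 ≈ 0.4615.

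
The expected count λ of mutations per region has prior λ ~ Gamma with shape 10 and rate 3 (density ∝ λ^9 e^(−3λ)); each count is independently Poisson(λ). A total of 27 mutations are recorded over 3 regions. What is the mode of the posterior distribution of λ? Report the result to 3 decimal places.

λ̂_MAP = 6.000

Σxᵢ = 27, n = 3.
Posterior ∝ λ^9e^(−3λ) · λ^27e^(−3λ) = λ^36e^(−6λ), i.e. Gamma(shape=37, rate=6).
The mode of a Gamma(a, b) with a ≥ 1 (shape–rate) is (a−1)/b = 36/6 ≈ 6.000.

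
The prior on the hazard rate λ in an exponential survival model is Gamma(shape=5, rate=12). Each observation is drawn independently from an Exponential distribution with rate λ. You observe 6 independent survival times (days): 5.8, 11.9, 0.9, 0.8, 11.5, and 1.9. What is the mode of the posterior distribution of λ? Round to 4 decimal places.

λ̂_MAP = 0.2232

The Exponential(rate=λ) likelihood is ∝ λ^n e^(−λΣtᵢ). Here n = 6 and Σtᵢ = 5.8 + 11.9 + 0.9 + 0.8 + 11.5 + 1.9 = 32.8.
Posterior ∝ λ^4e^(−12λ) · λ^6e^(−32.8λ) = λ^10e^(−44.8λ), i.e. Gamma(11, 44.8).
Mode = (a−1)/b = 10/44.8 ≈ 0.2232.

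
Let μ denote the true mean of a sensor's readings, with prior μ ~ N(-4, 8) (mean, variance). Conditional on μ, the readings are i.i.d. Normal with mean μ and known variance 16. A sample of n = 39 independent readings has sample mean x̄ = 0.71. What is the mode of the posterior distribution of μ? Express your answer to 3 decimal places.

μ̂_MAP = 0.480

n = 39, x̄ = 0.71.
For a Normal prior and Normal likelihood with known variance, the posterior is Normal; its mode equals its mean, the precision-weighted average.
Prior precision 1/σ₀² = 1/8 = 0.125; data precision n/σ² = 39/16 = 2.4375.
μ̂ = (0.125·(-4) + 2.4375·0.71) / (0.125 + 2.4375) = 1.230625/2.5625 = 1969/4100 ≈ 0.480.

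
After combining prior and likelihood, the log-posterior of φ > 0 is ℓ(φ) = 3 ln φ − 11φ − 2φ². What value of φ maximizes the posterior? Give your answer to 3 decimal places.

ℓ'(φ) = 3/φ − 11 − 4φ. Setting this to zero and multiplying by φ: 4φ² + 11φ − 3 = 0.
φ = (−11 + √(11² + 4·4·3)) / (2·4) = (−11 + √169) / 8 = (−11 + 13)/8 = 1/4.
ℓ''(φ) = −3/φ² − 4 < 0, confirming a maximum.

φ̂_MAP = 0.250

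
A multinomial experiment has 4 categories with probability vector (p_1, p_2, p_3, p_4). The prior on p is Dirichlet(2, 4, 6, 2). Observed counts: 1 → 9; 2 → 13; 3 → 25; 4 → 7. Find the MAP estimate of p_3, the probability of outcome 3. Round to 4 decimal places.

The posterior is Dirichlet(αᵢ + nᵢ) = Dirichlet(11, 17, 31, 9).
For a Dirichlet(a₁,…,a_K) with all aᵢ > 1, the mode has j-th component (aⱼ − 1)/(Σaᵢ − K).
Here Σaᵢ = 68 and K = 4, so p_3 = (31 − 1)/(68 − 4) = 30/64 ≈ 0.4688.

MAP estimate: 0.4688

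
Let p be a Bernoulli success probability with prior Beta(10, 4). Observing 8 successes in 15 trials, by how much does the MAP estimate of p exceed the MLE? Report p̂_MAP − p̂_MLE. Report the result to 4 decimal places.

Posterior is Beta(18, 11); MAP = (18−1)/(29−2) = 17/27 ≈ 0.62963.
MLE ignores the prior: p̂_MLE = k/n = 8/15 ≈ 0.53333.
Difference = 17/27 − 8/15 = 13/135 ≈ 0.0963.

MAP − MLE = 0.0963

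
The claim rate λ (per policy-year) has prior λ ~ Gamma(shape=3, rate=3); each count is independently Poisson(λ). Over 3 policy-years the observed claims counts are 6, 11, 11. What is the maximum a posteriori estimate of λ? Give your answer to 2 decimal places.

Σxᵢ = 6+11+11 = 28, with n = 3.
Posterior ∝ λ^2e^(−3λ) · λ^28e^(−3λ) = λ^30e^(−6λ), i.e. Gamma(shape=31, rate=6).
The mode of a Gamma(a, b) with a ≥ 1 (shape–rate) is (a−1)/b = 30/6 ≈ 5.00.

λ̂_MAP = 5.00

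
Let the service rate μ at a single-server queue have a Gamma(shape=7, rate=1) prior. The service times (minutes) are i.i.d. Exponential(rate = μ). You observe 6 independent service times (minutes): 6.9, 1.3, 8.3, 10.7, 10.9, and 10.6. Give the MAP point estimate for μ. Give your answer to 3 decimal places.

The Exponential(rate=μ) likelihood is ∝ μ^n e^(−μΣtᵢ). Here n = 6 and Σtᵢ = 6.9 + 1.3 + 8.3 + 10.7 + 10.9 + 10.6 = 48.7.
Posterior ∝ μ^6e^(−1μ) · μ^6e^(−48.7μ) = μ^12e^(−49.7μ), i.e. Gamma(13, 49.7).
Mode = (a−1)/b = 12/49.7 ≈ 0.241.

μ̂_MAP = 0.241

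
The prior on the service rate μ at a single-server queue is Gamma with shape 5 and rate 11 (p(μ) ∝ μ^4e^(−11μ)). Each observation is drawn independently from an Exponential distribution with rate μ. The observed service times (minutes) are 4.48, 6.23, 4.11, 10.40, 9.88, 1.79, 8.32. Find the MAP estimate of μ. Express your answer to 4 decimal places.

The Exponential(rate=μ) likelihood is ∝ μ^n e^(−μΣtᵢ). Here n = 7 and Σtᵢ = 4.48 + 6.23 + 4.11 + 10.40 + 9.88 + 1.79 + 8.32 = 45.21.
Posterior ∝ μ^4e^(−11μ) · μ^7e^(−45.21μ) = μ^11e^(−56.21μ), i.e. Gamma(12, 56.21).
Mode = (a−1)/b = 11/56.21 ≈ 0.1957.

μ̂_MAP = 0.1957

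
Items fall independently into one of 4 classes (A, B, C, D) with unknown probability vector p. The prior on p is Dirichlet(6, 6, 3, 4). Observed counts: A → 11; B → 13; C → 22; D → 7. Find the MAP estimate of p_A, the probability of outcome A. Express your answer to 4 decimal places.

MAP estimate of p_A = 0.2353

The posterior is Dirichlet(αᵢ + nᵢ) = Dirichlet(17, 19, 25, 11).
For a Dirichlet(a₁,…,a_K) with all aᵢ > 1, the mode has j-th component (aⱼ − 1)/(Σaᵢ − K).
Here Σaᵢ = 72 and K = 4, so p_A = (17 − 1)/(72 − 4) = 16/68 ≈ 0.2353.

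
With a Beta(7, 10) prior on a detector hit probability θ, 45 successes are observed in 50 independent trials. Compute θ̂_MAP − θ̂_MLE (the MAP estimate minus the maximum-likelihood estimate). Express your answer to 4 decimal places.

MAP − MLE = -0.1154

Posterior is Beta(52, 15); MAP = (52−1)/(67−2) = 51/65 ≈ 0.78462.
MLE ignores the prior: θ̂_MLE = k/n = 45/50 ≈ 0.90000.
Difference = 51/65 − 45/50 = -3/26 ≈ -0.1154.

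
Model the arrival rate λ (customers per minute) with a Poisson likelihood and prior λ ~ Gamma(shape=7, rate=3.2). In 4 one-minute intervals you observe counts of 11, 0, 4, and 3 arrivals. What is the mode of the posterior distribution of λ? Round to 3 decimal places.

Σxᵢ = 11+0+4+3 = 18, with n = 4.
Posterior ∝ λ^6e^(−3.2λ) · λ^18e^(−4λ) = λ^24e^(−7.2λ), i.e. Gamma(shape=25, rate=7.2).
The mode of a Gamma(a, b) with a ≥ 1 (shape–rate) is (a−1)/b = 24/7.2 ≈ 3.333.

λ̂_MAP = 3.333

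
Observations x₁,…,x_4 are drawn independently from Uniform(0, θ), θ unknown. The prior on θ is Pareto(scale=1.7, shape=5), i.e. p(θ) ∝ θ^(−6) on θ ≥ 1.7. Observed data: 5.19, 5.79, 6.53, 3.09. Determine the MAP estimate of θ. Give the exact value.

θ̂_MAP = 6.53

The Uniform(0, θ) likelihood is θ^(−n) for θ ≥ max(xᵢ), zero otherwise. Here max(xᵢ) = 6.53.
Posterior ∝ θ^(−6) · θ^(−4) = θ^(−10) on θ ≥ max(1.7, 6.53) = 6.53.
This density is strictly decreasing in θ, so the posterior mode lies at the lower boundary of the support.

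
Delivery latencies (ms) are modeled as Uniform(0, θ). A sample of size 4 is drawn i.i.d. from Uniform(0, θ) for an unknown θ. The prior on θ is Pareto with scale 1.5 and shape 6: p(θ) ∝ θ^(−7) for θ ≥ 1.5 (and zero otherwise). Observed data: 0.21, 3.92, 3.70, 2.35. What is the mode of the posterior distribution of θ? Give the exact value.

The Uniform(0, θ) likelihood is θ^(−n) for θ ≥ max(xᵢ), zero otherwise. Here max(xᵢ) = 3.92.
Posterior ∝ θ^(−7) · θ^(−4) = θ^(−11) on θ ≥ max(1.5, 3.92) = 3.92.
This density is strictly decreasing in θ, so the posterior mode lies at the lower boundary of the support.

θ̂_MAP = 3.92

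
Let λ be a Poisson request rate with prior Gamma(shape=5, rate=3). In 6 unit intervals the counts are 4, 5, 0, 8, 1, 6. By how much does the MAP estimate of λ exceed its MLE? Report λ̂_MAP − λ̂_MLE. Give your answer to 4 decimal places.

Σxᵢ = 24. Posterior is Gamma(29, 9); MAP = (29−1)/9 = 28/9 ≈ 3.11111.
MLE = x̄ = 24/6 ≈ 4.00000.
Difference = 28/9 − 24/6 = -8/9 ≈ -0.8889.

MAP − MLE = -0.8889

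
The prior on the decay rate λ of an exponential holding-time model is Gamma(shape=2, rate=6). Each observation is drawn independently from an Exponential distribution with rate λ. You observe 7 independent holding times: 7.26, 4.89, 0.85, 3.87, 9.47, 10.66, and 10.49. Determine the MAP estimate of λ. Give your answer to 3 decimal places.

λ̂_MAP = 0.150

The Exponential(rate=λ) likelihood is ∝ λ^n e^(−λΣtᵢ). Here n = 7 and Σtᵢ = 7.26 + 4.89 + 0.85 + 3.87 + 9.47 + 10.66 + 10.49 = 47.49.
Posterior ∝ λe^(−6λ) · λ^7e^(−47.49λ) = λ^8e^(−53.49λ), i.e. Gamma(9, 53.49).
Mode = (a−1)/b = 8/53.49 ≈ 0.150.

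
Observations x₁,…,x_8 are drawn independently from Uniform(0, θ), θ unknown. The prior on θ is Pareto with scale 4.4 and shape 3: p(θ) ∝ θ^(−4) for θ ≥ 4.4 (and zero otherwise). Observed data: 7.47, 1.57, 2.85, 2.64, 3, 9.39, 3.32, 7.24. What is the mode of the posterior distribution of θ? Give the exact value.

θ̂_MAP = 9.39

The Uniform(0, θ) likelihood is θ^(−n) for θ ≥ max(xᵢ), zero otherwise. Here max(xᵢ) = 9.39.
Posterior ∝ θ^(−4) · θ^(−8) = θ^(−12) on θ ≥ max(4.4, 9.39) = 9.39.
This density is strictly decreasing in θ, so the posterior mode lies at the lower boundary of the support.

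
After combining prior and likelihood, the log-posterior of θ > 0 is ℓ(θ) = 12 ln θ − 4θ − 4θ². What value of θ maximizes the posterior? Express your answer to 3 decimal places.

θ̂_MAP = 1.000

ℓ'(θ) = 12/θ − 4 − 8θ. Setting this to zero and multiplying by θ: 8θ² + 4θ − 12 = 0.
θ = (−4 + √(4² + 4·8·12)) / (2·8) = (−4 + √400) / 16 = (−4 + 20)/16 = 1.
ℓ''(θ) = −12/θ² − 8 < 0, confirming a maximum.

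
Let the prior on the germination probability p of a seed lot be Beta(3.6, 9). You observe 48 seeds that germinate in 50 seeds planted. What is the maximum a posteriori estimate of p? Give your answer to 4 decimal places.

Prior: Beta(3.6, 9).
Data: 48 successes in 50 trials. The binomial likelihood contributes p^48(1−p)^2, so the posterior is Beta(3.6+48, 9+2) = Beta(51.6, 11).
For Beta(a, b) with a, b > 1 the mode is (a−1)/(a+b−2) = 50.6/60.6 ≈ 0.8350.

p̂_MAP = 0.8350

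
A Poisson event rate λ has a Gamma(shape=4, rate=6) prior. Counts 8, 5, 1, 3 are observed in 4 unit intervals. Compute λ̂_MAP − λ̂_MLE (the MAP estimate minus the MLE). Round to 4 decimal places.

MAP − MLE = -2.2500

Σxᵢ = 17. Posterior is Gamma(21, 10); MAP = (21−1)/10 = 20/10 ≈ 2.00000.
MLE = x̄ = 17/4 ≈ 4.25000.
Difference = 20/10 − 17/4 = -9/4 ≈ -2.2500.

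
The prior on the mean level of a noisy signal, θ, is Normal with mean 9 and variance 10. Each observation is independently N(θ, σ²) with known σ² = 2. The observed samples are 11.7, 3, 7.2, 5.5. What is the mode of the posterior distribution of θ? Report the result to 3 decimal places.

θ̂_MAP = 6.952

n = 4; x̄ = (11.7 + 3 + 7.2 + 5.5)/4 = 27.4/4 = 6.85.
For a Normal prior and Normal likelihood with known variance, the posterior is Normal; its mode equals its mean, the precision-weighted average.
Prior precision 1/σ₀² = 1/10 = 0.1; data precision n/σ² = 4/2 = 2.
θ̂ = (0.1·9 + 2·6.85) / (0.1 + 2) = 14.6/2.1 = 146/21 ≈ 6.952.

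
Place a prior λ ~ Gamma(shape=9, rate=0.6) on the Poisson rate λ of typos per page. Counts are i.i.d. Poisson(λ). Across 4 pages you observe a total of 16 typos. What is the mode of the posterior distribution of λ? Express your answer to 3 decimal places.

λ̂_MAP = 5.217

Σxᵢ = 16, n = 4.
Posterior ∝ λ^8e^(−0.6λ) · λ^16e^(−4λ) = λ^24e^(−4.6λ), i.e. Gamma(shape=25, rate=4.6).
The mode of a Gamma(a, b) with a ≥ 1 (shape–rate) is (a−1)/b = 24/4.6 ≈ 5.217.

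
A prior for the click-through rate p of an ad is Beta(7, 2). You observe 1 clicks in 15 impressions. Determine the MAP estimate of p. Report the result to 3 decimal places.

Prior: Beta(7, 2).
Data: 1 success in 15 trials. The binomial likelihood contributes p(1−p)^14, so the posterior is Beta(7+1, 2+14) = Beta(8, 16).
For Beta(a, b) with a, b > 1 the mode is (a−1)/(a+b−2) = 7/22 ≈ 0.318.

p̂_MAP = 0.318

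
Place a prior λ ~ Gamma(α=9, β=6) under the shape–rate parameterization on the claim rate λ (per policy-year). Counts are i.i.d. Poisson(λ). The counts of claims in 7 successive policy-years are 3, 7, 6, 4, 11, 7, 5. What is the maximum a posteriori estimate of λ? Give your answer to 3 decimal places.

Σxᵢ = 3+7+6+4+11+7+5 = 43, with n = 7.
Posterior ∝ λ^8e^(−6λ) · λ^43e^(−7λ) = λ^51e^(−13λ), i.e. Gamma(shape=52, rate=13).
The mode of a Gamma(a, b) with a ≥ 1 (shape–rate) is (a−1)/b = 51/13 ≈ 3.923.

λ̂_MAP = 3.923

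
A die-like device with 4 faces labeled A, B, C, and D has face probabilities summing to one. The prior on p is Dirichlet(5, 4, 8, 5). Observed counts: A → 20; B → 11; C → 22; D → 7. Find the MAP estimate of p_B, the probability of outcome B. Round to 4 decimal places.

MAP estimate of p_B = 0.1795

The posterior is Dirichlet(αᵢ + nᵢ) = Dirichlet(25, 15, 30, 12).
For a Dirichlet(a₁,…,a_K) with all aᵢ > 1, the mode has j-th component (aⱼ − 1)/(Σaᵢ − K).
Here Σaᵢ = 82 and K = 4, so p_B = (15 − 1)/(82 − 4) = 14/78 ≈ 0.1795.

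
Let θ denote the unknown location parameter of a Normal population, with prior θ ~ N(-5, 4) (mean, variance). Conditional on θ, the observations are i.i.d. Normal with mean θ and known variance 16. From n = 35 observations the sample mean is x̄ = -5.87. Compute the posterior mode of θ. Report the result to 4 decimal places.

θ̂_MAP = -5.7808

n = 35, x̄ = -5.87.
For a Normal prior and Normal likelihood with known variance, the posterior is Normal; its mode equals its mean, the precision-weighted average.
Prior precision 1/σ₀² = 1/4 = 0.25; data precision n/σ² = 35/16 = 2.1875.
θ̂ = (0.25·(-5) + 2.1875·(-5.87)) / (0.25 + 2.1875) = (-14.090625)/2.4375 = -1503/260 ≈ -5.7808.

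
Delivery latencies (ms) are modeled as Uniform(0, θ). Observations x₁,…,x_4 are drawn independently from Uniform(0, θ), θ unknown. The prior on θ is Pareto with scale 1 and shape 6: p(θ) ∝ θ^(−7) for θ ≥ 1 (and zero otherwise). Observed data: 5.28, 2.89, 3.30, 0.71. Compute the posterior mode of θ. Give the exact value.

θ̂_MAP = 5.28

The Uniform(0, θ) likelihood is θ^(−n) for θ ≥ max(xᵢ), zero otherwise. Here max(xᵢ) = 5.28.
Posterior ∝ θ^(−7) · θ^(−4) = θ^(−11) on θ ≥ max(1, 5.28) = 5.28.
This density is strictly decreasing in θ, so the posterior mode lies at the lower boundary of the support.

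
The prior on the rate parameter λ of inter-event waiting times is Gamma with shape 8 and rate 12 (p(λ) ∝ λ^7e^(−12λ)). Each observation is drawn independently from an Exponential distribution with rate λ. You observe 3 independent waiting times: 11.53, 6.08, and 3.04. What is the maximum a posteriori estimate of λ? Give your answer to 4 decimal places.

The Exponential(rate=λ) likelihood is ∝ λ^n e^(−λΣtᵢ). Here n = 3 and Σtᵢ = 11.53 + 6.08 + 3.04 = 20.65.
Posterior ∝ λ^7e^(−12λ) · λ^3e^(−20.65λ) = λ^10e^(−32.65λ), i.e. Gamma(11, 32.65).
Mode = (a−1)/b = 10/32.65 ≈ 0.3063.

λ̂_MAP = 0.3063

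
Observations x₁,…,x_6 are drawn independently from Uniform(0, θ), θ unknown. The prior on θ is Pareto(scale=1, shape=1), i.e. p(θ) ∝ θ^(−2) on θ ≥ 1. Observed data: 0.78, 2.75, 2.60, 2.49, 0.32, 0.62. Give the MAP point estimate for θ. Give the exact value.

The Uniform(0, θ) likelihood is θ^(−n) for θ ≥ max(xᵢ), zero otherwise. Here max(xᵢ) = 2.75.
Posterior ∝ θ^(−2) · θ^(−6) = θ^(−8) on θ ≥ max(1, 2.75) = 2.75.
This density is strictly decreasing in θ, so the posterior mode lies at the lower boundary of the support.

θ̂_MAP = 2.75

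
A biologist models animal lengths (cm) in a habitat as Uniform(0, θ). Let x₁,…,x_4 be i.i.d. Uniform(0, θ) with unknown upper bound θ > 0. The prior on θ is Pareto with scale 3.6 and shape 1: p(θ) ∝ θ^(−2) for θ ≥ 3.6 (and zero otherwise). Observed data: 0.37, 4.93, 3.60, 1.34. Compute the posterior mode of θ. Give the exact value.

The Uniform(0, θ) likelihood is θ^(−n) for θ ≥ max(xᵢ), zero otherwise. Here max(xᵢ) = 4.93.
Posterior ∝ θ^(−2) · θ^(−4) = θ^(−6) on θ ≥ max(3.6, 4.93) = 4.93.
This density is strictly decreasing in θ, so the posterior mode lies at the lower boundary of the support.

θ̂_MAP = 4.93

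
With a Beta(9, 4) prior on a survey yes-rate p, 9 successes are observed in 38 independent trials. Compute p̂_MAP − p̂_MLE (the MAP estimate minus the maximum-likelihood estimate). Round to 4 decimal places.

Posterior is Beta(18, 33); MAP = (18−1)/(51−2) = 17/49 ≈ 0.34694.
MLE ignores the prior: p̂_MLE = k/n = 9/38 ≈ 0.23684.
Difference = 17/49 − 9/38 = 205/1862 ≈ 0.1101.

MAP − MLE = 0.1101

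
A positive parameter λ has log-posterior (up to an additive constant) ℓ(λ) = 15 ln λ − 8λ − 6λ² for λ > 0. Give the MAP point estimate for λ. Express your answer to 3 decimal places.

ℓ'(λ) = 15/λ − 8 − 12λ. Setting this to zero and multiplying by λ: 12λ² + 8λ − 15 = 0.
λ = (−8 + √(8² + 4·12·15)) / (2·12) = (−8 + √784) / 24 = (−8 + 28)/24 = 5/6.
ℓ''(λ) = −15/λ² − 12 < 0, confirming a maximum.

λ̂_MAP = 0.833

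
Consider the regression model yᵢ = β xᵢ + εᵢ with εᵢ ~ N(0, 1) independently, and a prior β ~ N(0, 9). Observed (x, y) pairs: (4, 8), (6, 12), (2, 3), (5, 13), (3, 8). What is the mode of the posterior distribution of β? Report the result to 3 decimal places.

log p(β | y) = −Σ(yᵢ − βxᵢ)²/(2·1) − β²/(2·9) + const.
Setting the derivative to zero: Σxᵢ(yᵢ − βxᵢ)/1 − β/9 = 0, so β = Σxᵢyᵢ / (Σxᵢ² + σ²/τ²).
Σxᵢyᵢ = 4·8 + 6·12 + 2·3 + 5·13 + 3·8 = 199; Σxᵢ² = 90; σ²/τ² = 1/9.
β̂_MAP = 199 / (90 + 1/9) = 199/(811/9) = 1791/811 ≈ 2.208.

β̂_MAP = 2.208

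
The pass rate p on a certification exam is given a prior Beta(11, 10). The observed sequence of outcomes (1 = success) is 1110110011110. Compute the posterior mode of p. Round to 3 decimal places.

p̂_MAP = 0.594

Prior: Beta(11, 10).
Data: 9 successes in 13 trials (from the sequence). The binomial likelihood contributes p^9(1−p)^4, so the posterior is Beta(11+9, 10+4) = Beta(20, 14).
For Beta(a, b) with a, b > 1 the mode is (a−1)/(a+b−2) = 19/32 ≈ 0.594.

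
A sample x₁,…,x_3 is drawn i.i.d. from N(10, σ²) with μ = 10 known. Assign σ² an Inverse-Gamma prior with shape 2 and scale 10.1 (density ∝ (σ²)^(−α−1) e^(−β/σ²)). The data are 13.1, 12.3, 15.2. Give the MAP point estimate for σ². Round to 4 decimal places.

σ̂²_MAP = 6.9044

Sum of squared deviations about the known mean: SS = (13.1−10)² + (12.3−10)² + (15.2−10)² = 41.94.
The Normal likelihood contributes (σ²)^(−n/2) exp(−SS/(2σ²)), so the posterior is Inverse-Gamma(α + n/2, β + SS/2) = Inverse-Gamma(3.5, 31.07).
The mode of Inverse-Gamma(a, b) is b/(a+1) = 31.07/4.5 ≈ 6.9044.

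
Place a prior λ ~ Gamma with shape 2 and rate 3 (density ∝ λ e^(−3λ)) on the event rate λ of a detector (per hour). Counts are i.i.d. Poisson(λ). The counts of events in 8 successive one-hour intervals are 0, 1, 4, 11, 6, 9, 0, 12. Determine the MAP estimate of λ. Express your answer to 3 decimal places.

λ̂_MAP = 4.000

Σxᵢ = 0+1+4+11+6+9+0+12 = 43, with n = 8.
Posterior ∝ λe^(−3λ) · λ^43e^(−8λ) = λ^44e^(−11λ), i.e. Gamma(shape=45, rate=11).
The mode of a Gamma(a, b) with a ≥ 1 (shape–rate) is (a−1)/b = 44/11 ≈ 4.000.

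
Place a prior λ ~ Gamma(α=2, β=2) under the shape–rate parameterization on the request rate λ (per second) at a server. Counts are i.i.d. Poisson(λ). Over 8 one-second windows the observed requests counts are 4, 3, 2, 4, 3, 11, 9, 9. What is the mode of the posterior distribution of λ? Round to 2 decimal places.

Σxᵢ = 4+3+2+4+3+11+9+9 = 45, with n = 8.
Posterior ∝ λe^(−2λ) · λ^45e^(−8λ) = λ^46e^(−10λ), i.e. Gamma(shape=47, rate=10).
The mode of a Gamma(a, b) with a ≥ 1 (shape–rate) is (a−1)/b = 46/10 ≈ 4.60.

λ̂_MAP = 4.60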